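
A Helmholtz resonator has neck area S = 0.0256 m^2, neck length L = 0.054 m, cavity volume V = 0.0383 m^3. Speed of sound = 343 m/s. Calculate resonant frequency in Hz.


Given values:
  S = 0.0256 m^2, L = 0.054 m, V = 0.0383 m^3, c = 343 m/s
Formula: f = (c / (2*pi)) * sqrt(S / (V * L))
Compute V * L = 0.0383 * 0.054 = 0.0020682
Compute S / (V * L) = 0.0256 / 0.0020682 = 12.3779
Compute sqrt(12.3779) = 3.518224
Compute c / (2*pi) = 343 / 6.283185 = 54.590148
f = 54.590148 * 3.518224 = 192.06

192.06 Hz


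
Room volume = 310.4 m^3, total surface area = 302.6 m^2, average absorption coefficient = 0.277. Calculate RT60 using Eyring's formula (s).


Given values:
  V = 310.4 m^3, S = 302.6 m^2, alpha = 0.277
Formula: RT60 = 0.161 * V / (-S * ln(1 - alpha))
Compute ln(1 - 0.277) = ln(0.723) = -0.324346
Denominator: -302.6 * -0.324346 = 98.1471
Numerator: 0.161 * 310.4 = 49.9744
RT60 = 49.9744 / 98.1471 = 0.509

0.509 s


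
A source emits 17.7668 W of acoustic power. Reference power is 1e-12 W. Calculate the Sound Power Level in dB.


Given values:
  W = 17.7668 W
  W_ref = 1e-12 W
Formula: SWL = 10 * log10(W / W_ref)
Compute ratio: W / W_ref = 17766800000000
Compute log10: log10(17766800000000) = 13.249609
Multiply: SWL = 10 * 13.249609 = 132.5

132.5 dB


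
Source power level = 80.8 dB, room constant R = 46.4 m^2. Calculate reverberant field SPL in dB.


Given values:
  Lw = 80.8 dB, R = 46.4 m^2
Formula: SPL = Lw + 10 * log10(4 / R)
Compute 4 / R = 4 / 46.4 = 0.086207
Compute 10 * log10(0.086207) = -10.6446
SPL = 80.8 + (-10.6446) = 70.16

70.16 dB


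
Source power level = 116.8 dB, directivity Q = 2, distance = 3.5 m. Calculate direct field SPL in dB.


Given values:
  Lw = 116.8 dB, Q = 2, r = 3.5 m
Formula: SPL = Lw + 10 * log10(Q / (4 * pi * r^2))
Compute 4 * pi * r^2 = 4 * pi * 3.5^2 = 153.938
Compute Q / denom = 2 / 153.938 = 0.01299224
Compute 10 * log10(0.01299224) = -18.8632
SPL = 116.8 + (-18.8632) = 97.94

97.94 dB


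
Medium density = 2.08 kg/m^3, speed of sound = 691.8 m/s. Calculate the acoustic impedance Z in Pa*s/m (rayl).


Given values:
  rho = 2.08 kg/m^3
  c = 691.8 m/s
Formula: Z = rho * c
Z = 2.08 * 691.8
Z = 1438.94

1438.94 rayl


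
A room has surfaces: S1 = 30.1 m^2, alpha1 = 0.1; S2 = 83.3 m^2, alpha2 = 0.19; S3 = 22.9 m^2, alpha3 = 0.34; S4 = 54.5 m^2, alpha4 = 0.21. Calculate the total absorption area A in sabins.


Given surfaces:
  Surface 1: 30.1 * 0.1 = 3.01
  Surface 2: 83.3 * 0.19 = 15.827
  Surface 3: 22.9 * 0.34 = 7.786
  Surface 4: 54.5 * 0.21 = 11.445
Formula: A = sum(Si * alpha_i)
A = 3.01 + 15.827 + 7.786 + 11.445
A = 38.07

38.07 sabins


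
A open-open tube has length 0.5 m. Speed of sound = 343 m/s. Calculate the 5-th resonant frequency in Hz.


Given values:
  Tube type: open-open, L = 0.5 m, c = 343 m/s, n = 5
Formula: f_n = n * c / (2 * L)
Compute 2 * L = 2 * 0.5 = 1.0
f = 5 * 343 / 1.0
f = 1715.0

1715.0 Hz


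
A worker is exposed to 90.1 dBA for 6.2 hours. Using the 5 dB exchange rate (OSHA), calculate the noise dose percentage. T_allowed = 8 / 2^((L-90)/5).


Given values:
  L = 90.1 dBA, T = 6.2 hours
Formula: T_allowed = 8 / 2^((L - 90) / 5)
Compute exponent: (90.1 - 90) / 5 = 0.02
Compute 2^(0.02) = 1.013959
T_allowed = 8 / 1.013959 = 7.889865 hours
Dose = (T / T_allowed) * 100
Dose = (6.2 / 7.889865) * 100 = 78.58

78.58 %


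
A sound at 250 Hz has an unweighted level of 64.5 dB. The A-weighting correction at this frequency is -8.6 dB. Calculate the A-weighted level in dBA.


Given values:
  SPL = 64.5 dB
  A-weighting at 250 Hz = -8.6 dB
Formula: L_A = SPL + A_weight
L_A = 64.5 + (-8.6)
L_A = 55.9

55.9 dBA


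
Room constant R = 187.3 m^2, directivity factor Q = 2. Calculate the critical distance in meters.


Given values:
  R = 187.3 m^2, Q = 2
Formula: d_c = 0.141 * sqrt(Q * R)
Compute Q * R = 2 * 187.3 = 374.6
Compute sqrt(374.6) = 19.3546
d_c = 0.141 * 19.3546 = 2.729

2.729 m


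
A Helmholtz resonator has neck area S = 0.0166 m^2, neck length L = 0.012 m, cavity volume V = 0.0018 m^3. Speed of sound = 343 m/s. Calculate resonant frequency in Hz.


Given values:
  S = 0.0166 m^2, L = 0.012 m, V = 0.0018 m^3, c = 343 m/s
Formula: f = (c / (2*pi)) * sqrt(S / (V * L))
Compute V * L = 0.0018 * 0.012 = 2.16e-05
Compute S / (V * L) = 0.0166 / 2.16e-05 = 768.5185
Compute sqrt(768.5185) = 27.722166
Compute c / (2*pi) = 343 / 6.283185 = 54.590148
f = 54.590148 * 27.722166 = 1513.36

1513.36 Hz


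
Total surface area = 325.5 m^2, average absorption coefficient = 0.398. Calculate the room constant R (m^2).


Given values:
  S = 325.5 m^2, alpha = 0.398
Formula: R = S * alpha / (1 - alpha)
Numerator: 325.5 * 0.398 = 129.549
Denominator: 1 - 0.398 = 0.602
R = 129.549 / 0.602 = 215.2

215.2 m^2


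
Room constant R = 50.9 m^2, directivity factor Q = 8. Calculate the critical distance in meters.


Given values:
  R = 50.9 m^2, Q = 8
Formula: d_c = 0.141 * sqrt(Q * R)
Compute Q * R = 8 * 50.9 = 407.2
Compute sqrt(407.2) = 20.1792
d_c = 0.141 * 20.1792 = 2.845

2.845 m


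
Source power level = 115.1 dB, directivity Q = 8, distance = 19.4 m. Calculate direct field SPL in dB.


Given values:
  Lw = 115.1 dB, Q = 8, r = 19.4 m
Formula: SPL = Lw + 10 * log10(Q / (4 * pi * r^2))
Compute 4 * pi * r^2 = 4 * pi * 19.4^2 = 4729.4792
Compute Q / denom = 8 / 4729.4792 = 0.00169152
Compute 10 * log10(0.00169152) = -27.7172
SPL = 115.1 + (-27.7172) = 87.38

87.38 dB


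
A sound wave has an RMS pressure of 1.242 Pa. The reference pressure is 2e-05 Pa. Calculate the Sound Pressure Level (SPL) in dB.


Given values:
  p = 1.242 Pa
  p_ref = 2e-05 Pa
Formula: SPL = 20 * log10(p / p_ref)
Compute ratio: p / p_ref = 1.242 / 2e-05 = 62100
Compute log10: log10(62100) = 4.793092
Multiply: SPL = 20 * 4.793092 = 95.86

95.86 dB


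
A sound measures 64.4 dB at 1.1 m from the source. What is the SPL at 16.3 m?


Given values:
  SPL1 = 64.4 dB, r1 = 1.1 m, r2 = 16.3 m
Formula: SPL2 = SPL1 - 20 * log10(r2 / r1)
Compute ratio: r2 / r1 = 16.3 / 1.1 = 14.8182
Compute log10: log10(14.8182) = 1.170795
Compute drop: 20 * 1.170795 = 23.4159
SPL2 = 64.4 - 23.4159 = 40.98

40.98 dB


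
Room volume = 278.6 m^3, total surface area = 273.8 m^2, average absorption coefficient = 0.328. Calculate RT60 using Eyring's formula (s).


Given values:
  V = 278.6 m^3, S = 273.8 m^2, alpha = 0.328
Formula: RT60 = 0.161 * V / (-S * ln(1 - alpha))
Compute ln(1 - 0.328) = ln(0.672) = -0.397497
Denominator: -273.8 * -0.397497 = 108.8347
Numerator: 0.161 * 278.6 = 44.8546
RT60 = 44.8546 / 108.8347 = 0.412

0.412 s


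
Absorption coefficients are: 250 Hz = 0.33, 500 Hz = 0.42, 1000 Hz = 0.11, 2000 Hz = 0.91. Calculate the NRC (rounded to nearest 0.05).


Given values:
  a_250 = 0.33, a_500 = 0.42
  a_1000 = 0.11, a_2000 = 0.91
Formula: NRC = (a250 + a500 + a1000 + a2000) / 4
Sum = 0.33 + 0.42 + 0.11 + 0.91 = 1.77
NRC = 1.77 / 4 = 0.4425
Rounded to nearest 0.05: 0.45

0.45


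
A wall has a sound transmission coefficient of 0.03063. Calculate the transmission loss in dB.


Given values:
  tau = 0.03063
Formula: TL = 10 * log10(1 / tau)
Compute 1 / tau = 1 / 0.03063 = 32.6477
Compute log10(32.6477) = 1.513853
TL = 10 * 1.513853 = 15.14

15.14 dB


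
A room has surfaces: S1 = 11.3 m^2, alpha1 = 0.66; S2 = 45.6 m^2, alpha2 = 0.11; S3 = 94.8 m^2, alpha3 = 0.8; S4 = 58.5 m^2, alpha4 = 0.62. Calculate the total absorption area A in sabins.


Given surfaces:
  Surface 1: 11.3 * 0.66 = 7.458
  Surface 2: 45.6 * 0.11 = 5.016
  Surface 3: 94.8 * 0.8 = 75.84
  Surface 4: 58.5 * 0.62 = 36.27
Formula: A = sum(Si * alpha_i)
A = 7.458 + 5.016 + 75.84 + 36.27
A = 124.58

124.58 sabins


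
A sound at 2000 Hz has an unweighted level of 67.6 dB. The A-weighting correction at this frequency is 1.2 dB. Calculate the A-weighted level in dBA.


Given values:
  SPL = 67.6 dB
  A-weighting at 2000 Hz = 1.2 dB
Formula: L_A = SPL + A_weight
L_A = 67.6 + (1.2)
L_A = 68.8

68.8 dBA


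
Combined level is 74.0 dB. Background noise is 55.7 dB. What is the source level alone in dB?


Given values:
  L_total = 74.0 dB, L_bg = 55.7 dB
Formula: L_source = 10 * log10(10^(L_total/10) - 10^(L_bg/10))
Convert to linear:
  10^(74.0/10) = 25118864.3151
  10^(55.7/10) = 371535.2291
Difference: 25118864.3151 - 371535.2291 = 24747329.086
L_source = 10 * log10(24747329.086) = 73.94

73.94 dB


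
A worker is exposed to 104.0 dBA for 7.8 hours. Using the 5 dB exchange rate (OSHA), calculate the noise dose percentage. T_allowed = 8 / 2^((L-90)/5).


Given values:
  L = 104.0 dBA, T = 7.8 hours
Formula: T_allowed = 8 / 2^((L - 90) / 5)
Compute exponent: (104.0 - 90) / 5 = 2.8
Compute 2^(2.8) = 6.964405
T_allowed = 8 / 6.964405 = 1.148698 hours
Dose = (T / T_allowed) * 100
Dose = (7.8 / 1.148698) * 100 = 679.03

679.03 %


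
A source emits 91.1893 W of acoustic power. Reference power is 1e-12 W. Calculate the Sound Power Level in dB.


Given values:
  W = 91.1893 W
  W_ref = 1e-12 W
Formula: SWL = 10 * log10(W / W_ref)
Compute ratio: W / W_ref = 91189300000000
Compute log10: log10(91189300000000) = 13.959944
Multiply: SWL = 10 * 13.959944 = 139.6

139.6 dB


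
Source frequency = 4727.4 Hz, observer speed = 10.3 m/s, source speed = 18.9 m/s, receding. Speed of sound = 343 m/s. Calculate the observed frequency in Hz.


Given values:
  f_s = 4727.4 Hz, v_o = 10.3 m/s, v_s = 18.9 m/s
  Direction: receding
Formula: f_o = f_s * (c - v_o) / (c + v_s)
Numerator: c - v_o = 343 - 10.3 = 332.7
Denominator: c + v_s = 343 + 18.9 = 361.9
f_o = 4727.4 * 332.7 / 361.9 = 4345.97

4345.97 Hz


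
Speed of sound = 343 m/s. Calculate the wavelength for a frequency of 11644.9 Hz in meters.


Given values:
  c = 343 m/s, f = 11644.9 Hz
Formula: lambda = c / f
lambda = 343 / 11644.9
lambda = 0.0295

0.0295 m


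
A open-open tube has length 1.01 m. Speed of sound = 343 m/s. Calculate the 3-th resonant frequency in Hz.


Given values:
  Tube type: open-open, L = 1.01 m, c = 343 m/s, n = 3
Formula: f_n = n * c / (2 * L)
Compute 2 * L = 2 * 1.01 = 2.02
f = 3 * 343 / 2.02
f = 509.41

509.41 Hz


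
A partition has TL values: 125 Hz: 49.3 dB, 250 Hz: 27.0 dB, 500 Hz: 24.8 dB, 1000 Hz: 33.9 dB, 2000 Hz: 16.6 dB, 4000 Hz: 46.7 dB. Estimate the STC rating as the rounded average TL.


Given TL values at each frequency:
  125 Hz: 49.3 dB
  250 Hz: 27.0 dB
  500 Hz: 24.8 dB
  1000 Hz: 33.9 dB
  2000 Hz: 16.6 dB
  4000 Hz: 46.7 dB
Formula: STC ~ round(average of TL values)
Sum = 49.3 + 27.0 + 24.8 + 33.9 + 16.6 + 46.7 = 198.3
Average = 198.3 / 6 = 33.05
Rounded: 33

33


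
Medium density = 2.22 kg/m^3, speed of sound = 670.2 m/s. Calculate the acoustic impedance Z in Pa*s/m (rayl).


Given values:
  rho = 2.22 kg/m^3
  c = 670.2 m/s
Formula: Z = rho * c
Z = 2.22 * 670.2
Z = 1487.84

1487.84 rayl


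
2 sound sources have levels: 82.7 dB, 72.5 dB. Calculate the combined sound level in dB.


Formula: L_total = 10 * log10( sum(10^(Li/10)) )
  Source 1: 10^(82.7/10) = 186208713.6663
  Source 2: 10^(72.5/10) = 17782794.1004
Sum of linear values = 203991507.7667
L_total = 10 * log10(203991507.7667) = 83.1

83.1 dB


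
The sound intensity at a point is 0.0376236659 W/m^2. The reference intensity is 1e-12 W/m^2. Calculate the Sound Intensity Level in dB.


Given values:
  I = 0.0376236659 W/m^2
  I_ref = 1e-12 W/m^2
Formula: SIL = 10 * log10(I / I_ref)
Compute ratio: I / I_ref = 37623665900
Compute log10: log10(37623665900) = 10.575461
Multiply: SIL = 10 * 10.575461 = 105.75

105.75 dB


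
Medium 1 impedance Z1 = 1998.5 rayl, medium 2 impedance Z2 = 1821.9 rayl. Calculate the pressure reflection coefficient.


Given values:
  Z1 = 1998.5 rayl, Z2 = 1821.9 rayl
Formula: R = (Z2 - Z1) / (Z2 + Z1)
Numerator: Z2 - Z1 = 1821.9 - 1998.5 = -176.6
Denominator: Z2 + Z1 = 1821.9 + 1998.5 = 3820.4
R = -176.6 / 3820.4 = -0.0462

-0.0462


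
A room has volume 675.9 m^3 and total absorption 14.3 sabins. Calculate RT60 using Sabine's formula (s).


Given values:
  V = 675.9 m^3
  A = 14.3 sabins
Formula: RT60 = 0.161 * V / A
Numerator: 0.161 * 675.9 = 108.8199
RT60 = 108.8199 / 14.3 = 7.61

7.61 s


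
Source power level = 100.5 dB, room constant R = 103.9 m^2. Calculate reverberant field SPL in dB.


Given values:
  Lw = 100.5 dB, R = 103.9 m^2
Formula: SPL = Lw + 10 * log10(4 / R)
Compute 4 / R = 4 / 103.9 = 0.038499
Compute 10 * log10(0.038499) = -14.1455
SPL = 100.5 + (-14.1455) = 86.35

86.35 dB


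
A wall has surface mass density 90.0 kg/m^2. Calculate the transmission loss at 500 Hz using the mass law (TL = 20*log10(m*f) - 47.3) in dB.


Given values:
  m = 90.0 kg/m^2, f = 500 Hz
Formula: TL = 20 * log10(m * f) - 47.3
Compute m * f = 90.0 * 500 = 45000.0
Compute log10(45000.0) = 4.653213
Compute 20 * 4.653213 = 93.0643
TL = 93.0643 - 47.3 = 45.76

45.76 dB


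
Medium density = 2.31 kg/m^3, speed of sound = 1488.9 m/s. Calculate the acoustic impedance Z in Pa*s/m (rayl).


Given values:
  rho = 2.31 kg/m^3
  c = 1488.9 m/s
Formula: Z = rho * c
Z = 2.31 * 1488.9
Z = 3439.36

3439.36 rayl


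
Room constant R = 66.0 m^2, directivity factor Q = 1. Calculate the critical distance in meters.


Given values:
  R = 66.0 m^2, Q = 1
Formula: d_c = 0.141 * sqrt(Q * R)
Compute Q * R = 1 * 66.0 = 66.0
Compute sqrt(66.0) = 8.124
d_c = 0.141 * 8.124 = 1.145

1.145 m


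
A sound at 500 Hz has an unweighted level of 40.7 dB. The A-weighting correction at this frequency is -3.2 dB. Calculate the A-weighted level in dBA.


Given values:
  SPL = 40.7 dB
  A-weighting at 500 Hz = -3.2 dB
Formula: L_A = SPL + A_weight
L_A = 40.7 + (-3.2)
L_A = 37.5

37.5 dBA


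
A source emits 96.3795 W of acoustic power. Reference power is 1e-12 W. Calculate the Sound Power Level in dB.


Given values:
  W = 96.3795 W
  W_ref = 1e-12 W
Formula: SWL = 10 * log10(W / W_ref)
Compute ratio: W / W_ref = 96379500000000
Compute log10: log10(96379500000000) = 13.983985
Multiply: SWL = 10 * 13.983985 = 139.84

139.84 dB


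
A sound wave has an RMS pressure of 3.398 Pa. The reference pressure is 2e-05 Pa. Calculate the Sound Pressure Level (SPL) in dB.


Given values:
  p = 3.398 Pa
  p_ref = 2e-05 Pa
Formula: SPL = 20 * log10(p / p_ref)
Compute ratio: p / p_ref = 3.398 / 2e-05 = 169900
Compute log10: log10(169900) = 5.230193
Multiply: SPL = 20 * 5.230193 = 104.6

104.6 dB


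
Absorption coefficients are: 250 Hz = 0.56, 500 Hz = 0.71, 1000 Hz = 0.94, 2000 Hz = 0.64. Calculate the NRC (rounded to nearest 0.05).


Given values:
  a_250 = 0.56, a_500 = 0.71
  a_1000 = 0.94, a_2000 = 0.64
Formula: NRC = (a250 + a500 + a1000 + a2000) / 4
Sum = 0.56 + 0.71 + 0.94 + 0.64 = 2.85
NRC = 2.85 / 4 = 0.7125
Rounded to nearest 0.05: 0.7

0.7


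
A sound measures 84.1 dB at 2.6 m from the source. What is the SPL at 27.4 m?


Given values:
  SPL1 = 84.1 dB, r1 = 2.6 m, r2 = 27.4 m
Formula: SPL2 = SPL1 - 20 * log10(r2 / r1)
Compute ratio: r2 / r1 = 27.4 / 2.6 = 10.5385
Compute log10: log10(10.5385) = 1.022779
Compute drop: 20 * 1.022779 = 20.4556
SPL2 = 84.1 - 20.4556 = 63.64

63.64 dB


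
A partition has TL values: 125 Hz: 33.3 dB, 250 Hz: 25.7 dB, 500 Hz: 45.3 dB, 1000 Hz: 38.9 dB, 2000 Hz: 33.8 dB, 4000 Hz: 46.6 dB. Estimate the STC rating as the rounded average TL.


Given TL values at each frequency:
  125 Hz: 33.3 dB
  250 Hz: 25.7 dB
  500 Hz: 45.3 dB
  1000 Hz: 38.9 dB
  2000 Hz: 33.8 dB
  4000 Hz: 46.6 dB
Formula: STC ~ round(average of TL values)
Sum = 33.3 + 25.7 + 45.3 + 38.9 + 33.8 + 46.6 = 223.6
Average = 223.6 / 6 = 37.27
Rounded: 37

37


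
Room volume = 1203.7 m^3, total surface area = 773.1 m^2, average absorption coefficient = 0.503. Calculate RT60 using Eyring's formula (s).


Given values:
  V = 1203.7 m^3, S = 773.1 m^2, alpha = 0.503
Formula: RT60 = 0.161 * V / (-S * ln(1 - alpha))
Compute ln(1 - 0.503) = ln(0.497) = -0.699165
Denominator: -773.1 * -0.699165 = 540.5245
Numerator: 0.161 * 1203.7 = 193.7957
RT60 = 193.7957 / 540.5245 = 0.359

0.359 s


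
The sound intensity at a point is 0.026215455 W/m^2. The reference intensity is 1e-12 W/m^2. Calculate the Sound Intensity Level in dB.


Given values:
  I = 0.026215455 W/m^2
  I_ref = 1e-12 W/m^2
Formula: SIL = 10 * log10(I / I_ref)
Compute ratio: I / I_ref = 26215455000
Compute log10: log10(26215455000) = 10.418557
Multiply: SIL = 10 * 10.418557 = 104.19

104.19 dB


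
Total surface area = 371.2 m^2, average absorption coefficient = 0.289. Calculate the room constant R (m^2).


Given values:
  S = 371.2 m^2, alpha = 0.289
Formula: R = S * alpha / (1 - alpha)
Numerator: 371.2 * 0.289 = 107.2768
Denominator: 1 - 0.289 = 0.711
R = 107.2768 / 0.711 = 150.88

150.88 m^2


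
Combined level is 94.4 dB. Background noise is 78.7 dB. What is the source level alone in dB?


Given values:
  L_total = 94.4 dB, L_bg = 78.7 dB
Formula: L_source = 10 * log10(10^(L_total/10) - 10^(L_bg/10))
Convert to linear:
  10^(94.4/10) = 2754228703.3382
  10^(78.7/10) = 74131024.1301
Difference: 2754228703.3382 - 74131024.1301 = 2680097679.2081
L_source = 10 * log10(2680097679.2081) = 94.28

94.28 dB


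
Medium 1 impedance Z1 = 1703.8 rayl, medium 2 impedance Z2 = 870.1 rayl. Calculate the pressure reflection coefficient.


Given values:
  Z1 = 1703.8 rayl, Z2 = 870.1 rayl
Formula: R = (Z2 - Z1) / (Z2 + Z1)
Numerator: Z2 - Z1 = 870.1 - 1703.8 = -833.7
Denominator: Z2 + Z1 = 870.1 + 1703.8 = 2573.9
R = -833.7 / 2573.9 = -0.3239

-0.3239


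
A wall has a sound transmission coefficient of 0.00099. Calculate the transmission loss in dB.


Given values:
  tau = 0.00099
Formula: TL = 10 * log10(1 / tau)
Compute 1 / tau = 1 / 0.00099 = 1010.101
Compute log10(1010.101) = 3.004365
TL = 10 * 3.004365 = 30.04

30.04 dB


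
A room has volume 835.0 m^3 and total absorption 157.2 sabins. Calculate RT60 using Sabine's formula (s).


Given values:
  V = 835.0 m^3
  A = 157.2 sabins
Formula: RT60 = 0.161 * V / A
Numerator: 0.161 * 835.0 = 134.435
RT60 = 134.435 / 157.2 = 0.855

0.855 s


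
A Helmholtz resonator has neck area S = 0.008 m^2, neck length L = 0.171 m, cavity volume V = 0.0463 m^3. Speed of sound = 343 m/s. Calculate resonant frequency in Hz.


Given values:
  S = 0.008 m^2, L = 0.171 m, V = 0.0463 m^3, c = 343 m/s
Formula: f = (c / (2*pi)) * sqrt(S / (V * L))
Compute V * L = 0.0463 * 0.171 = 0.0079173
Compute S / (V * L) = 0.008 / 0.0079173 = 1.0104
Compute sqrt(1.0104) = 1.005187
Compute c / (2*pi) = 343 / 6.283185 = 54.590148
f = 54.590148 * 1.005187 = 54.87

54.87 Hz


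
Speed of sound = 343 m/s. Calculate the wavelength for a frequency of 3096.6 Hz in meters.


Given values:
  c = 343 m/s, f = 3096.6 Hz
Formula: lambda = c / f
lambda = 343 / 3096.6
lambda = 0.1108

0.1108 m


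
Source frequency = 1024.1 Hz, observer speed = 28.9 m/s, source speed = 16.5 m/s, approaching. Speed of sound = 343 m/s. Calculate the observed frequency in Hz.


Given values:
  f_s = 1024.1 Hz, v_o = 28.9 m/s, v_s = 16.5 m/s
  Direction: approaching
Formula: f_o = f_s * (c + v_o) / (c - v_s)
Numerator: c + v_o = 343 + 28.9 = 371.9
Denominator: c - v_s = 343 - 16.5 = 326.5
f_o = 1024.1 * 371.9 / 326.5 = 1166.5

1166.5 Hz


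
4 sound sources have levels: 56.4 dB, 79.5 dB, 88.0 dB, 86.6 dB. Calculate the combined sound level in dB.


Formula: L_total = 10 * log10( sum(10^(Li/10)) )
  Source 1: 10^(56.4/10) = 436515.8322
  Source 2: 10^(79.5/10) = 89125093.8134
  Source 3: 10^(88.0/10) = 630957344.4802
  Source 4: 10^(86.6/10) = 457088189.6149
Sum of linear values = 1177607143.7407
L_total = 10 * log10(1177607143.7407) = 90.71

90.71 dB


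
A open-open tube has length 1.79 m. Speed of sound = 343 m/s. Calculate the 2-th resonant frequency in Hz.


Given values:
  Tube type: open-open, L = 1.79 m, c = 343 m/s, n = 2
Formula: f_n = n * c / (2 * L)
Compute 2 * L = 2 * 1.79 = 3.58
f = 2 * 343 / 3.58
f = 191.62

191.62 Hz


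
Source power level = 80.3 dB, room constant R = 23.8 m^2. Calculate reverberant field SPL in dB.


Given values:
  Lw = 80.3 dB, R = 23.8 m^2
Formula: SPL = Lw + 10 * log10(4 / R)
Compute 4 / R = 4 / 23.8 = 0.168067
Compute 10 * log10(0.168067) = -7.7452
SPL = 80.3 + (-7.7452) = 72.55

72.55 dB


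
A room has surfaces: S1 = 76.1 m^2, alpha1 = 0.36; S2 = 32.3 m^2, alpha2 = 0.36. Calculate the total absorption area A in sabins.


Given surfaces:
  Surface 1: 76.1 * 0.36 = 27.396
  Surface 2: 32.3 * 0.36 = 11.628
Formula: A = sum(Si * alpha_i)
A = 27.396 + 11.628
A = 39.02

39.02 sabins


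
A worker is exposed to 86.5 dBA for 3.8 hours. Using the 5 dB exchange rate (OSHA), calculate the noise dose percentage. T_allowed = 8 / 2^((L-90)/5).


Given values:
  L = 86.5 dBA, T = 3.8 hours
Formula: T_allowed = 8 / 2^((L - 90) / 5)
Compute exponent: (86.5 - 90) / 5 = -0.7
Compute 2^(-0.7) = 0.615572
T_allowed = 8 / 0.615572 = 12.996043 hours
Dose = (T / T_allowed) * 100
Dose = (3.8 / 12.996043) * 100 = 29.24

29.24 %


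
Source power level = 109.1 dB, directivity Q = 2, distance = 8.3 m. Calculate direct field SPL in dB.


Given values:
  Lw = 109.1 dB, Q = 2, r = 8.3 m
Formula: SPL = Lw + 10 * log10(Q / (4 * pi * r^2))
Compute 4 * pi * r^2 = 4 * pi * 8.3^2 = 865.6973
Compute Q / denom = 2 / 865.6973 = 0.00231028
Compute 10 * log10(0.00231028) = -26.3634
SPL = 109.1 + (-26.3634) = 82.74

82.74 dB


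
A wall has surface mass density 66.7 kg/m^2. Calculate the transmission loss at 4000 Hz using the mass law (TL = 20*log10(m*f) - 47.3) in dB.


Given values:
  m = 66.7 kg/m^2, f = 4000 Hz
Formula: TL = 20 * log10(m * f) - 47.3
Compute m * f = 66.7 * 4000 = 266800.0
Compute log10(266800.0) = 5.426186
Compute 20 * 5.426186 = 108.5237
TL = 108.5237 - 47.3 = 61.22

61.22 dB


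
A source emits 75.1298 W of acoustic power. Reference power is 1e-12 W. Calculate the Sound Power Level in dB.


Given values:
  W = 75.1298 W
  W_ref = 1e-12 W
Formula: SWL = 10 * log10(W / W_ref)
Compute ratio: W / W_ref = 75129800000000
Compute log10: log10(75129800000000) = 13.875812
Multiply: SWL = 10 * 13.875812 = 138.76

138.76 dB


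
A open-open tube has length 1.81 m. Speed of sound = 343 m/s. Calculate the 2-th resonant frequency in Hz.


Given values:
  Tube type: open-open, L = 1.81 m, c = 343 m/s, n = 2
Formula: f_n = n * c / (2 * L)
Compute 2 * L = 2 * 1.81 = 3.62
f = 2 * 343 / 3.62
f = 189.5

189.5 Hz


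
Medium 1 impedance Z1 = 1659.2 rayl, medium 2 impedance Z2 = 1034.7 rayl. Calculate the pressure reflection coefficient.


Given values:
  Z1 = 1659.2 rayl, Z2 = 1034.7 rayl
Formula: R = (Z2 - Z1) / (Z2 + Z1)
Numerator: Z2 - Z1 = 1034.7 - 1659.2 = -624.5
Denominator: Z2 + Z1 = 1034.7 + 1659.2 = 2693.9
R = -624.5 / 2693.9 = -0.2318

-0.2318


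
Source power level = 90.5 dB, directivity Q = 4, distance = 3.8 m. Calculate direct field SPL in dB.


Given values:
  Lw = 90.5 dB, Q = 4, r = 3.8 m
Formula: SPL = Lw + 10 * log10(Q / (4 * pi * r^2))
Compute 4 * pi * r^2 = 4 * pi * 3.8^2 = 181.4584
Compute Q / denom = 4 / 181.4584 = 0.02204362
Compute 10 * log10(0.02204362) = -16.5672
SPL = 90.5 + (-16.5672) = 73.93

73.93 dB


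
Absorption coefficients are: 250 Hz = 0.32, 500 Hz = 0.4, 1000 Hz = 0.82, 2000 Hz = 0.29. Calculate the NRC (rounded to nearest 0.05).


Given values:
  a_250 = 0.32, a_500 = 0.4
  a_1000 = 0.82, a_2000 = 0.29
Formula: NRC = (a250 + a500 + a1000 + a2000) / 4
Sum = 0.32 + 0.4 + 0.82 + 0.29 = 1.83
NRC = 1.83 / 4 = 0.4575
Rounded to nearest 0.05: 0.45

0.45


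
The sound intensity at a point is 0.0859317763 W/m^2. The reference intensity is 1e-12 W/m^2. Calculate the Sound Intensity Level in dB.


Given values:
  I = 0.0859317763 W/m^2
  I_ref = 1e-12 W/m^2
Formula: SIL = 10 * log10(I / I_ref)
Compute ratio: I / I_ref = 85931776300
Compute log10: log10(85931776300) = 10.934154
Multiply: SIL = 10 * 10.934154 = 109.34

109.34 dB


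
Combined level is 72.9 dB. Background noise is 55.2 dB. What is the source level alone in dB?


Given values:
  L_total = 72.9 dB, L_bg = 55.2 dB
Formula: L_source = 10 * log10(10^(L_total/10) - 10^(L_bg/10))
Convert to linear:
  10^(72.9/10) = 19498445.9976
  10^(55.2/10) = 331131.1215
Difference: 19498445.9976 - 331131.1215 = 19167314.8761
L_source = 10 * log10(19167314.8761) = 72.83

72.83 dB


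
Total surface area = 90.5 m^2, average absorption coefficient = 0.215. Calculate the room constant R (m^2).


Given values:
  S = 90.5 m^2, alpha = 0.215
Formula: R = S * alpha / (1 - alpha)
Numerator: 90.5 * 0.215 = 19.4575
Denominator: 1 - 0.215 = 0.785
R = 19.4575 / 0.785 = 24.79

24.79 m^2


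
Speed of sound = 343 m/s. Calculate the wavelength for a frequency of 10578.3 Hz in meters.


Given values:
  c = 343 m/s, f = 10578.3 Hz
Formula: lambda = c / f
lambda = 343 / 10578.3
lambda = 0.0324

0.0324 m


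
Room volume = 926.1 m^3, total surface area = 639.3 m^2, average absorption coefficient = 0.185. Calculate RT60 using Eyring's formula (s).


Given values:
  V = 926.1 m^3, S = 639.3 m^2, alpha = 0.185
Formula: RT60 = 0.161 * V / (-S * ln(1 - alpha))
Compute ln(1 - 0.185) = ln(0.815) = -0.204567
Denominator: -639.3 * -0.204567 = 130.7797
Numerator: 0.161 * 926.1 = 149.1021
RT60 = 149.1021 / 130.7797 = 1.14

1.14 s


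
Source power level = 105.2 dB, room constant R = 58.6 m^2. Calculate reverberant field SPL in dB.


Given values:
  Lw = 105.2 dB, R = 58.6 m^2
Formula: SPL = Lw + 10 * log10(4 / R)
Compute 4 / R = 4 / 58.6 = 0.068259
Compute 10 * log10(0.068259) = -11.6584
SPL = 105.2 + (-11.6584) = 93.54

93.54 dB


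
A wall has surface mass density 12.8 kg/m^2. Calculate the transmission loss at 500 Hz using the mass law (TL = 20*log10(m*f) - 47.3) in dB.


Given values:
  m = 12.8 kg/m^2, f = 500 Hz
Formula: TL = 20 * log10(m * f) - 47.3
Compute m * f = 12.8 * 500 = 6400.0
Compute log10(6400.0) = 3.80618
Compute 20 * 3.80618 = 76.1236
TL = 76.1236 - 47.3 = 28.82

28.82 dB


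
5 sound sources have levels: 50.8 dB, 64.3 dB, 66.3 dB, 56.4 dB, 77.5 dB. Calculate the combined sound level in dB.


Formula: L_total = 10 * log10( sum(10^(Li/10)) )
  Source 1: 10^(50.8/10) = 120226.4435
  Source 2: 10^(64.3/10) = 2691534.8039
  Source 3: 10^(66.3/10) = 4265795.188
  Source 4: 10^(56.4/10) = 436515.8322
  Source 5: 10^(77.5/10) = 56234132.519
Sum of linear values = 63748204.7866
L_total = 10 * log10(63748204.7866) = 78.04

78.04 dB


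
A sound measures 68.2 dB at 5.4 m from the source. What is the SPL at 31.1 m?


Given values:
  SPL1 = 68.2 dB, r1 = 5.4 m, r2 = 31.1 m
Formula: SPL2 = SPL1 - 20 * log10(r2 / r1)
Compute ratio: r2 / r1 = 31.1 / 5.4 = 5.7593
Compute log10: log10(5.7593) = 0.76037
Compute drop: 20 * 0.76037 = 15.2074
SPL2 = 68.2 - 15.2074 = 52.99

52.99 dB


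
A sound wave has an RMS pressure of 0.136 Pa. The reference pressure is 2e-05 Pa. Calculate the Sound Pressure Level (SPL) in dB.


Given values:
  p = 0.136 Pa
  p_ref = 2e-05 Pa
Formula: SPL = 20 * log10(p / p_ref)
Compute ratio: p / p_ref = 0.136 / 2e-05 = 6800
Compute log10: log10(6800) = 3.832509
Multiply: SPL = 20 * 3.832509 = 76.65

76.65 dB


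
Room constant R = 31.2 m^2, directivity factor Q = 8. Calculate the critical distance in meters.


Given values:
  R = 31.2 m^2, Q = 8
Formula: d_c = 0.141 * sqrt(Q * R)
Compute Q * R = 8 * 31.2 = 249.6
Compute sqrt(249.6) = 15.7987
d_c = 0.141 * 15.7987 = 2.228

2.228 m


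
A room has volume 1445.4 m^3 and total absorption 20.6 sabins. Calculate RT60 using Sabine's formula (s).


Given values:
  V = 1445.4 m^3
  A = 20.6 sabins
Formula: RT60 = 0.161 * V / A
Numerator: 0.161 * 1445.4 = 232.7094
RT60 = 232.7094 / 20.6 = 11.297

11.297 s


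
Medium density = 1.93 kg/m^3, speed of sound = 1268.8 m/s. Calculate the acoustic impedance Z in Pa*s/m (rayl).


Given values:
  rho = 1.93 kg/m^3
  c = 1268.8 m/s
Formula: Z = rho * c
Z = 1.93 * 1268.8
Z = 2448.78

2448.78 rayl


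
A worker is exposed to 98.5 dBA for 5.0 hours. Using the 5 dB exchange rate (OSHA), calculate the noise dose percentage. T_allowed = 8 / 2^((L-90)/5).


Given values:
  L = 98.5 dBA, T = 5.0 hours
Formula: T_allowed = 8 / 2^((L - 90) / 5)
Compute exponent: (98.5 - 90) / 5 = 1.7
Compute 2^(1.7) = 3.24901
T_allowed = 8 / 3.24901 = 2.462289 hours
Dose = (T / T_allowed) * 100
Dose = (5.0 / 2.462289) * 100 = 203.06

203.06 %


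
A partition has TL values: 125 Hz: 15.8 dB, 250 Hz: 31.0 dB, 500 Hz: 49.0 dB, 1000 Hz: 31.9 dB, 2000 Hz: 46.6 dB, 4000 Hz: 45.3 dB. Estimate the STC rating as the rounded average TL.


Given TL values at each frequency:
  125 Hz: 15.8 dB
  250 Hz: 31.0 dB
  500 Hz: 49.0 dB
  1000 Hz: 31.9 dB
  2000 Hz: 46.6 dB
  4000 Hz: 45.3 dB
Formula: STC ~ round(average of TL values)
Sum = 15.8 + 31.0 + 49.0 + 31.9 + 46.6 + 45.3 = 219.6
Average = 219.6 / 6 = 36.6
Rounded: 37

37


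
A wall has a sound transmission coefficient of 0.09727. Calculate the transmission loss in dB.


Given values:
  tau = 0.09727
Formula: TL = 10 * log10(1 / tau)
Compute 1 / tau = 1 / 0.09727 = 10.2807
Compute log10(10.2807) = 1.012023
TL = 10 * 1.012023 = 10.12

10.12 dB


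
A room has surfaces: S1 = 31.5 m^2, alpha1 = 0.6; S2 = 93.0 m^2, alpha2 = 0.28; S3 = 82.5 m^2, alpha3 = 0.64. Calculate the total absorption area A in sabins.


Given surfaces:
  Surface 1: 31.5 * 0.6 = 18.9
  Surface 2: 93.0 * 0.28 = 26.04
  Surface 3: 82.5 * 0.64 = 52.8
Formula: A = sum(Si * alpha_i)
A = 18.9 + 26.04 + 52.8
A = 97.74

97.74 sabins


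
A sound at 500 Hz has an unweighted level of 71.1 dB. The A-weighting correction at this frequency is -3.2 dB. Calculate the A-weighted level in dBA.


Given values:
  SPL = 71.1 dB
  A-weighting at 500 Hz = -3.2 dB
Formula: L_A = SPL + A_weight
L_A = 71.1 + (-3.2)
L_A = 67.9

67.9 dBA


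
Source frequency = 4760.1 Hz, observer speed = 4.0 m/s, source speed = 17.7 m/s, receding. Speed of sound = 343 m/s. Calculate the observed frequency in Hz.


Given values:
  f_s = 4760.1 Hz, v_o = 4.0 m/s, v_s = 17.7 m/s
  Direction: receding
Formula: f_o = f_s * (c - v_o) / (c + v_s)
Numerator: c - v_o = 343 - 4.0 = 339.0
Denominator: c + v_s = 343 + 17.7 = 360.7
f_o = 4760.1 * 339.0 / 360.7 = 4473.73

4473.73 Hz


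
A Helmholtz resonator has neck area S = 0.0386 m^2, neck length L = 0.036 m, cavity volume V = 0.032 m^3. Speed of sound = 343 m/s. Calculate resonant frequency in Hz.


Given values:
  S = 0.0386 m^2, L = 0.036 m, V = 0.032 m^3, c = 343 m/s
Formula: f = (c / (2*pi)) * sqrt(S / (V * L))
Compute V * L = 0.032 * 0.036 = 0.001152
Compute S / (V * L) = 0.0386 / 0.001152 = 33.5069
Compute sqrt(33.5069) = 5.788514
Compute c / (2*pi) = 343 / 6.283185 = 54.590148
f = 54.590148 * 5.788514 = 316.0

316.0 Hz


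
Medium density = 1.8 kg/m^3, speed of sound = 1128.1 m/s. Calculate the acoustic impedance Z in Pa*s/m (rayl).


Given values:
  rho = 1.8 kg/m^3
  c = 1128.1 m/s
Formula: Z = rho * c
Z = 1.8 * 1128.1
Z = 2030.58

2030.58 rayl


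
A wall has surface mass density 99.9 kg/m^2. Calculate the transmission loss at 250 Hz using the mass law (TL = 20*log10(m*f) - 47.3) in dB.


Given values:
  m = 99.9 kg/m^2, f = 250 Hz
Formula: TL = 20 * log10(m * f) - 47.3
Compute m * f = 99.9 * 250 = 24975.0
Compute log10(24975.0) = 4.397505
Compute 20 * 4.397505 = 87.9501
TL = 87.9501 - 47.3 = 40.65

40.65 dB


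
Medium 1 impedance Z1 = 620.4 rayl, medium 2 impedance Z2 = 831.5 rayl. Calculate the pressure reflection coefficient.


Given values:
  Z1 = 620.4 rayl, Z2 = 831.5 rayl
Formula: R = (Z2 - Z1) / (Z2 + Z1)
Numerator: Z2 - Z1 = 831.5 - 620.4 = 211.1
Denominator: Z2 + Z1 = 831.5 + 620.4 = 1451.9
R = 211.1 / 1451.9 = 0.1454

0.1454


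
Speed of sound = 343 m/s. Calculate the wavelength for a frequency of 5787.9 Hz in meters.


Given values:
  c = 343 m/s, f = 5787.9 Hz
Formula: lambda = c / f
lambda = 343 / 5787.9
lambda = 0.0593

0.0593 m


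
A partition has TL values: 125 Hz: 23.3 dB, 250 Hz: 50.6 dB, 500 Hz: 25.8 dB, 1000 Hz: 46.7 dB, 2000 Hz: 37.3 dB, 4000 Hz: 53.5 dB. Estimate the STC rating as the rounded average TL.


Given TL values at each frequency:
  125 Hz: 23.3 dB
  250 Hz: 50.6 dB
  500 Hz: 25.8 dB
  1000 Hz: 46.7 dB
  2000 Hz: 37.3 dB
  4000 Hz: 53.5 dB
Formula: STC ~ round(average of TL values)
Sum = 23.3 + 50.6 + 25.8 + 46.7 + 37.3 + 53.5 = 237.2
Average = 237.2 / 6 = 39.53
Rounded: 40

40


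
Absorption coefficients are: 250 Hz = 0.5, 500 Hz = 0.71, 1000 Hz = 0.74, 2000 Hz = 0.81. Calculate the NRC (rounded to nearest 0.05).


Given values:
  a_250 = 0.5, a_500 = 0.71
  a_1000 = 0.74, a_2000 = 0.81
Formula: NRC = (a250 + a500 + a1000 + a2000) / 4
Sum = 0.5 + 0.71 + 0.74 + 0.81 = 2.76
NRC = 2.76 / 4 = 0.69
Rounded to nearest 0.05: 0.7

0.7


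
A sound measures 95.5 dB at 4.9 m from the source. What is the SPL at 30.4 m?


Given values:
  SPL1 = 95.5 dB, r1 = 4.9 m, r2 = 30.4 m
Formula: SPL2 = SPL1 - 20 * log10(r2 / r1)
Compute ratio: r2 / r1 = 30.4 / 4.9 = 6.2041
Compute log10: log10(6.2041) = 0.792679
Compute drop: 20 * 0.792679 = 15.8536
SPL2 = 95.5 - 15.8536 = 79.65

79.65 dB


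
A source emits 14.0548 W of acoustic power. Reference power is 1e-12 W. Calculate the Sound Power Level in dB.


Given values:
  W = 14.0548 W
  W_ref = 1e-12 W
Formula: SWL = 10 * log10(W / W_ref)
Compute ratio: W / W_ref = 14054800000000
Compute log10: log10(14054800000000) = 13.147825
Multiply: SWL = 10 * 13.147825 = 131.48

131.48 dB


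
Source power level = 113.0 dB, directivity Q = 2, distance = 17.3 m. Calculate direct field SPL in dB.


Given values:
  Lw = 113.0 dB, Q = 2, r = 17.3 m
Formula: SPL = Lw + 10 * log10(Q / (4 * pi * r^2))
Compute 4 * pi * r^2 = 4 * pi * 17.3^2 = 3760.9891
Compute Q / denom = 2 / 3760.9891 = 0.00053178
Compute 10 * log10(0.00053178) = -32.7427
SPL = 113.0 + (-32.7427) = 80.26

80.26 dB


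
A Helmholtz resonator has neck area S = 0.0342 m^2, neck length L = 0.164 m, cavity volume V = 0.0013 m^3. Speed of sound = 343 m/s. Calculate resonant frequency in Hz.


Given values:
  S = 0.0342 m^2, L = 0.164 m, V = 0.0013 m^3, c = 343 m/s
Formula: f = (c / (2*pi)) * sqrt(S / (V * L))
Compute V * L = 0.0013 * 0.164 = 0.0002132
Compute S / (V * L) = 0.0342 / 0.0002132 = 160.4128
Compute sqrt(160.4128) = 12.665417
Compute c / (2*pi) = 343 / 6.283185 = 54.590148
f = 54.590148 * 12.665417 = 691.41

691.41 Hz


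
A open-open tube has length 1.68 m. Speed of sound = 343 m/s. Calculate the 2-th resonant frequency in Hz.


Given values:
  Tube type: open-open, L = 1.68 m, c = 343 m/s, n = 2
Formula: f_n = n * c / (2 * L)
Compute 2 * L = 2 * 1.68 = 3.36
f = 2 * 343 / 3.36
f = 204.17

204.17 Hz


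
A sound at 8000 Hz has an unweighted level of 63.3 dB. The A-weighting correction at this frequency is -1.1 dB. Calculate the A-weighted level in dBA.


Given values:
  SPL = 63.3 dB
  A-weighting at 8000 Hz = -1.1 dB
Formula: L_A = SPL + A_weight
L_A = 63.3 + (-1.1)
L_A = 62.2

62.2 dBA


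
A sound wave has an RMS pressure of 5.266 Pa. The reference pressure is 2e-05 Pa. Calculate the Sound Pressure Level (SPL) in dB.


Given values:
  p = 5.266 Pa
  p_ref = 2e-05 Pa
Formula: SPL = 20 * log10(p / p_ref)
Compute ratio: p / p_ref = 5.266 / 2e-05 = 263300
Compute log10: log10(263300) = 5.420451
Multiply: SPL = 20 * 5.420451 = 108.41

108.41 dB


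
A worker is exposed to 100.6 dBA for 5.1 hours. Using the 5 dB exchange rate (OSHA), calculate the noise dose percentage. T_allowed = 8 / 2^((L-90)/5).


Given values:
  L = 100.6 dBA, T = 5.1 hours
Formula: T_allowed = 8 / 2^((L - 90) / 5)
Compute exponent: (100.6 - 90) / 5 = 2.12
Compute 2^(2.12) = 4.346939
T_allowed = 8 / 4.346939 = 1.840375 hours
Dose = (T / T_allowed) * 100
Dose = (5.1 / 1.840375) * 100 = 277.12

277.12 %


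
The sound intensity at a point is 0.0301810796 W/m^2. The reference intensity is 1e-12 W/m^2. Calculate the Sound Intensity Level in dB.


Given values:
  I = 0.0301810796 W/m^2
  I_ref = 1e-12 W/m^2
Formula: SIL = 10 * log10(I / I_ref)
Compute ratio: I / I_ref = 30181079600
Compute log10: log10(30181079600) = 10.479735
Multiply: SIL = 10 * 10.479735 = 104.8

104.8 dB


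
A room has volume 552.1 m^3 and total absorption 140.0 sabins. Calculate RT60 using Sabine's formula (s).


Given values:
  V = 552.1 m^3
  A = 140.0 sabins
Formula: RT60 = 0.161 * V / A
Numerator: 0.161 * 552.1 = 88.8881
RT60 = 88.8881 / 140.0 = 0.635

0.635 s


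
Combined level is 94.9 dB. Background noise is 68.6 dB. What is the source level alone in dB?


Given values:
  L_total = 94.9 dB, L_bg = 68.6 dB
Formula: L_source = 10 * log10(10^(L_total/10) - 10^(L_bg/10))
Convert to linear:
  10^(94.9/10) = 3090295432.5136
  10^(68.6/10) = 7244359.6007
Difference: 3090295432.5136 - 7244359.6007 = 3083051072.9129
L_source = 10 * log10(3083051072.9129) = 94.89

94.89 dB


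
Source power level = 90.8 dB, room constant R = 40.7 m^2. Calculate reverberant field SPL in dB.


Given values:
  Lw = 90.8 dB, R = 40.7 m^2
Formula: SPL = Lw + 10 * log10(4 / R)
Compute 4 / R = 4 / 40.7 = 0.09828
Compute 10 * log10(0.09828) = -10.0753
SPL = 90.8 + (-10.0753) = 80.72

80.72 dB


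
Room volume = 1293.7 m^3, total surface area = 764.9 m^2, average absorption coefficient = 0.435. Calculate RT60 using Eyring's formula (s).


Given values:
  V = 1293.7 m^3, S = 764.9 m^2, alpha = 0.435
Formula: RT60 = 0.161 * V / (-S * ln(1 - alpha))
Compute ln(1 - 0.435) = ln(0.565) = -0.57093
Denominator: -764.9 * -0.57093 = 436.7044
Numerator: 0.161 * 1293.7 = 208.2857
RT60 = 208.2857 / 436.7044 = 0.477

0.477 s


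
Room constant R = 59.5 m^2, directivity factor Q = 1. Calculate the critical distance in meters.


Given values:
  R = 59.5 m^2, Q = 1
Formula: d_c = 0.141 * sqrt(Q * R)
Compute Q * R = 1 * 59.5 = 59.5
Compute sqrt(59.5) = 7.7136
d_c = 0.141 * 7.7136 = 1.088

1.088 m


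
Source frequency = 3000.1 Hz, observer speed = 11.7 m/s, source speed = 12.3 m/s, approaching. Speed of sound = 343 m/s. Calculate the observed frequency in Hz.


Given values:
  f_s = 3000.1 Hz, v_o = 11.7 m/s, v_s = 12.3 m/s
  Direction: approaching
Formula: f_o = f_s * (c + v_o) / (c - v_s)
Numerator: c + v_o = 343 + 11.7 = 354.7
Denominator: c - v_s = 343 - 12.3 = 330.7
f_o = 3000.1 * 354.7 / 330.7 = 3217.83

3217.83 Hz


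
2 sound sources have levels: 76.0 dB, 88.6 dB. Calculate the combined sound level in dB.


Formula: L_total = 10 * log10( sum(10^(Li/10)) )
  Source 1: 10^(76.0/10) = 39810717.0553
  Source 2: 10^(88.6/10) = 724435960.075
Sum of linear values = 764246677.1303
L_total = 10 * log10(764246677.1303) = 88.83

88.83 dB


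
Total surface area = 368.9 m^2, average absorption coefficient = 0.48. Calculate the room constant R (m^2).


Given values:
  S = 368.9 m^2, alpha = 0.48
Formula: R = S * alpha / (1 - alpha)
Numerator: 368.9 * 0.48 = 177.072
Denominator: 1 - 0.48 = 0.52
R = 177.072 / 0.52 = 340.52

340.52 m^2


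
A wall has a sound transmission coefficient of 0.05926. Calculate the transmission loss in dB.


Given values:
  tau = 0.05926
Formula: TL = 10 * log10(1 / tau)
Compute 1 / tau = 1 / 0.05926 = 16.8748
Compute log10(16.8748) = 1.227239
TL = 10 * 1.227239 = 12.27

12.27 dB


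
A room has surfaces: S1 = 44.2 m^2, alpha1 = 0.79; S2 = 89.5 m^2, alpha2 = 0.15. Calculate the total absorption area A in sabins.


Given surfaces:
  Surface 1: 44.2 * 0.79 = 34.918
  Surface 2: 89.5 * 0.15 = 13.425
Formula: A = sum(Si * alpha_i)
A = 34.918 + 13.425
A = 48.34

48.34 sabins


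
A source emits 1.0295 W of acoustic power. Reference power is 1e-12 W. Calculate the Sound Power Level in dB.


Given values:
  W = 1.0295 W
  W_ref = 1e-12 W
Formula: SWL = 10 * log10(W / W_ref)
Compute ratio: W / W_ref = 1029500000000
Compute log10: log10(1029500000000) = 12.012626
Multiply: SWL = 10 * 12.012626 = 120.13

120.13 dB


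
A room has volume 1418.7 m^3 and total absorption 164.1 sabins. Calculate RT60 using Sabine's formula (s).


Given values:
  V = 1418.7 m^3
  A = 164.1 sabins
Formula: RT60 = 0.161 * V / A
Numerator: 0.161 * 1418.7 = 228.4107
RT60 = 228.4107 / 164.1 = 1.392

1.392 s
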